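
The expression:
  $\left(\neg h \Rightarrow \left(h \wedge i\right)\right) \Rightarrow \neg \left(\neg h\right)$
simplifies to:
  $\text{True}$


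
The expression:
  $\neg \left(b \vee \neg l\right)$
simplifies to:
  $l \wedge \neg b$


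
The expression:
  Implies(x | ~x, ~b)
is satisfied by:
  {b: False}


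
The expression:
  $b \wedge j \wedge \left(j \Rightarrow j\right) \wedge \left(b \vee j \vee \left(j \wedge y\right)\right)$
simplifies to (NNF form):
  $b \wedge j$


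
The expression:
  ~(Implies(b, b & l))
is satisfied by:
  {b: True, l: False}


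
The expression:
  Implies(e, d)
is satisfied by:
  {d: True, e: False}
  {e: False, d: False}
  {e: True, d: True}


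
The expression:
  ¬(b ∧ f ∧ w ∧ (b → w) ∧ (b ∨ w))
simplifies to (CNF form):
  ¬b ∨ ¬f ∨ ¬w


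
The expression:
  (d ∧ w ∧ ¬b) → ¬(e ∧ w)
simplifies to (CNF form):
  b ∨ ¬d ∨ ¬e ∨ ¬w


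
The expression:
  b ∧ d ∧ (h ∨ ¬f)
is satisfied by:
  {h: True, b: True, d: True, f: False}
  {b: True, d: True, h: False, f: False}
  {f: True, h: True, b: True, d: True}


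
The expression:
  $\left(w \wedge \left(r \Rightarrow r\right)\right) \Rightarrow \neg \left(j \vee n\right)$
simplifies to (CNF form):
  $\left(\neg j \vee \neg w\right) \wedge \left(\neg n \vee \neg w\right)$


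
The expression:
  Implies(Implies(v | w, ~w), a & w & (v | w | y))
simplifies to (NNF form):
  w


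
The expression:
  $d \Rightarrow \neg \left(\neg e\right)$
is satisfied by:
  {e: True, d: False}
  {d: False, e: False}
  {d: True, e: True}


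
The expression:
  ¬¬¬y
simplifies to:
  ¬y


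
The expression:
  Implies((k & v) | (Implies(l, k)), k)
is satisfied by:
  {k: True, l: True}
  {k: True, l: False}
  {l: True, k: False}


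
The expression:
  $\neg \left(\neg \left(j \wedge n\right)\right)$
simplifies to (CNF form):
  $j \wedge n$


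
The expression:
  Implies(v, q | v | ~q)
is always true.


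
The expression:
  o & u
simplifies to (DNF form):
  o & u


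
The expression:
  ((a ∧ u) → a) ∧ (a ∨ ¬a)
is always true.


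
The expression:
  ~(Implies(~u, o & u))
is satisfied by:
  {u: False}


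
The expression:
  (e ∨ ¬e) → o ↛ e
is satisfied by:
  {o: True, e: False}


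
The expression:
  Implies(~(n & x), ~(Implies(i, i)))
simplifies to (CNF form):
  n & x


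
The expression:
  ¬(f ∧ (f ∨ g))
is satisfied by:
  {f: False}


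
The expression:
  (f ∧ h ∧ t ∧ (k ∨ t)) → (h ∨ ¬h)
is always true.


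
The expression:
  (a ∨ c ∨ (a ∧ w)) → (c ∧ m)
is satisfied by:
  {m: True, c: False, a: False}
  {c: False, a: False, m: False}
  {m: True, c: True, a: False}
  {a: True, m: True, c: True}


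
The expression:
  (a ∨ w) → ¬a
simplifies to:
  ¬a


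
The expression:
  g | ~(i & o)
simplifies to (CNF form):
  g | ~i | ~o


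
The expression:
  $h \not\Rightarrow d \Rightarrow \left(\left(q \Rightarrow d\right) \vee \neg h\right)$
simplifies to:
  $d \vee \neg h \vee \neg q$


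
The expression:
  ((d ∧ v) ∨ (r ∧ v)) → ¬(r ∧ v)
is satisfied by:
  {v: False, r: False}
  {r: True, v: False}
  {v: True, r: False}


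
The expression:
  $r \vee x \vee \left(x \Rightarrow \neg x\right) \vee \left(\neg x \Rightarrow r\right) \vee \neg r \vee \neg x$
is always true.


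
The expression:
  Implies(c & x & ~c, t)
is always true.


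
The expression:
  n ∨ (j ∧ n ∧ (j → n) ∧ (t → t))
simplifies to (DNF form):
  n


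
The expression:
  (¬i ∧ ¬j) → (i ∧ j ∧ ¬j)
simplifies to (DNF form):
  i ∨ j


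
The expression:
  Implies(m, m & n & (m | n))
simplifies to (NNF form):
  n | ~m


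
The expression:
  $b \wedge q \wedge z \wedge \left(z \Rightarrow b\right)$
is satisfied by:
  {z: True, b: True, q: True}


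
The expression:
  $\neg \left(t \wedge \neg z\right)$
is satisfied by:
  {z: True, t: False}
  {t: False, z: False}
  {t: True, z: True}


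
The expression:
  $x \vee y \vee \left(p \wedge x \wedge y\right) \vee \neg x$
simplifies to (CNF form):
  $\text{True}$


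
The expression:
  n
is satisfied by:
  {n: True}


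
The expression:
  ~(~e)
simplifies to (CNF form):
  e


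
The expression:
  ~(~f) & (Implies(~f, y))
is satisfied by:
  {f: True}


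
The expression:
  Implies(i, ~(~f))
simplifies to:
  f | ~i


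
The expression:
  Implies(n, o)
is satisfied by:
  {o: True, n: False}
  {n: False, o: False}
  {n: True, o: True}


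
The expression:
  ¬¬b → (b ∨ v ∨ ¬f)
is always true.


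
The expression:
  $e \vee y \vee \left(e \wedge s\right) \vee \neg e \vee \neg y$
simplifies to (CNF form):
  $\text{True}$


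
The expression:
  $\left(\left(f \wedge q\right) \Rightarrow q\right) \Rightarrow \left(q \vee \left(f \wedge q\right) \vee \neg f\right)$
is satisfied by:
  {q: True, f: False}
  {f: False, q: False}
  {f: True, q: True}


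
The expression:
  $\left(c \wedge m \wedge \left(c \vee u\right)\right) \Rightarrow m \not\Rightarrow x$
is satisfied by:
  {m: False, x: False, c: False}
  {c: True, m: False, x: False}
  {x: True, m: False, c: False}
  {c: True, x: True, m: False}
  {m: True, c: False, x: False}
  {c: True, m: True, x: False}
  {x: True, m: True, c: False}


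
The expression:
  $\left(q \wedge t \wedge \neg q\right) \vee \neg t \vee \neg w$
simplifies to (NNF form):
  $\neg t \vee \neg w$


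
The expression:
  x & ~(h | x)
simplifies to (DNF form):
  False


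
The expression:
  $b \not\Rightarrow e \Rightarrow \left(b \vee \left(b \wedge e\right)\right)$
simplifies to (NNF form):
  $\text{True}$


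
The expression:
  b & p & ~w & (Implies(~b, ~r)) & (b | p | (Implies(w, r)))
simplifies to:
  b & p & ~w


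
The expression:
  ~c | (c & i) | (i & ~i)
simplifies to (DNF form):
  i | ~c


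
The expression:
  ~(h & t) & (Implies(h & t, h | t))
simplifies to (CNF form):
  ~h | ~t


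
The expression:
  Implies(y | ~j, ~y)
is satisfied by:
  {y: False}


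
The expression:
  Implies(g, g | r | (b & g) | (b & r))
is always true.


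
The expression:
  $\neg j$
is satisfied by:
  {j: False}


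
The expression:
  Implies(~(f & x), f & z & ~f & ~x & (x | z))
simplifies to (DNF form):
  f & x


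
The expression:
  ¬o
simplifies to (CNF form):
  ¬o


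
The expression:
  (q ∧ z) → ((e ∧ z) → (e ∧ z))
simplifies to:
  True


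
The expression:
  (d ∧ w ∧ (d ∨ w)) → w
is always true.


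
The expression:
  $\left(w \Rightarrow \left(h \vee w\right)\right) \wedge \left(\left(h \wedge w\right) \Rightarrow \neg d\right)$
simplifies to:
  $\neg d \vee \neg h \vee \neg w$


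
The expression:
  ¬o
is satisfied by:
  {o: False}


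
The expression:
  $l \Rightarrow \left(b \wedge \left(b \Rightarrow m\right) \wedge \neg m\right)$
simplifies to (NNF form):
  $\neg l$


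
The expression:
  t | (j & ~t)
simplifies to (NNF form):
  j | t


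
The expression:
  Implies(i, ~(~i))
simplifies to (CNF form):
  True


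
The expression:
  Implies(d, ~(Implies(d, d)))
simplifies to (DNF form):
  ~d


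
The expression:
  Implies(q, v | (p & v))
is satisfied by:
  {v: True, q: False}
  {q: False, v: False}
  {q: True, v: True}


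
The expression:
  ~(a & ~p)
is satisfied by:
  {p: True, a: False}
  {a: False, p: False}
  {a: True, p: True}


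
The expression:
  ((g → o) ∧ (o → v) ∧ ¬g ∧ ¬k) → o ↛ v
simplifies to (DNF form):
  g ∨ k ∨ (o ∧ ¬v)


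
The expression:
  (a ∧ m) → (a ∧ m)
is always true.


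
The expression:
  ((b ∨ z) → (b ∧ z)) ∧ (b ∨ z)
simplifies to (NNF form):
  b ∧ z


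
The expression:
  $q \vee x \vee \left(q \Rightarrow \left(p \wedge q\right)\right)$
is always true.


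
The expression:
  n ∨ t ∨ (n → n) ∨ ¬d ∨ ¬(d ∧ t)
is always true.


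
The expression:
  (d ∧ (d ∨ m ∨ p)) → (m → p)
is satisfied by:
  {p: True, m: False, d: False}
  {m: False, d: False, p: False}
  {d: True, p: True, m: False}
  {d: True, m: False, p: False}
  {p: True, m: True, d: False}
  {m: True, p: False, d: False}
  {d: True, m: True, p: True}


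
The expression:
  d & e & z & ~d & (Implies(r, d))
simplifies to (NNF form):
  False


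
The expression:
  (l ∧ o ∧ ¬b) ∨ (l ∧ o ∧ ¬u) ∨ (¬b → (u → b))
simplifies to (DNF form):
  b ∨ (l ∧ o) ∨ ¬u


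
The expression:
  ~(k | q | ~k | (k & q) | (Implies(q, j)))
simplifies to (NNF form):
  False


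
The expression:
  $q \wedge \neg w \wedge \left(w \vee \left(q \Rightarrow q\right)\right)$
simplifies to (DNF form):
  $q \wedge \neg w$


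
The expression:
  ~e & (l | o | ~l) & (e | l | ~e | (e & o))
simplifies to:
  ~e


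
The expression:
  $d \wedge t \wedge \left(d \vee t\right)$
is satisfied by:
  {t: True, d: True}


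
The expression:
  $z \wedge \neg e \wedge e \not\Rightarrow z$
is never true.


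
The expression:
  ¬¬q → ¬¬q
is always true.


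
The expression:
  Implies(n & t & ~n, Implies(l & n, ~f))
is always true.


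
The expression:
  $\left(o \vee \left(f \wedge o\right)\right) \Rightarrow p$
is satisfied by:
  {p: True, o: False}
  {o: False, p: False}
  {o: True, p: True}


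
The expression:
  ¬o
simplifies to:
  ¬o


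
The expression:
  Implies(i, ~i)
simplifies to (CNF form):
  ~i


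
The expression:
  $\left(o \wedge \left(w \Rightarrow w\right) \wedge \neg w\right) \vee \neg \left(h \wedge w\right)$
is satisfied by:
  {w: False, h: False}
  {h: True, w: False}
  {w: True, h: False}


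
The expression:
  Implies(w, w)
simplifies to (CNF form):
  True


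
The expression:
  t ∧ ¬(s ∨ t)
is never true.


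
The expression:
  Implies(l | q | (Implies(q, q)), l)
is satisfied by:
  {l: True}


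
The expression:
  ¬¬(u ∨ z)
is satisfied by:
  {z: True, u: True}
  {z: True, u: False}
  {u: True, z: False}


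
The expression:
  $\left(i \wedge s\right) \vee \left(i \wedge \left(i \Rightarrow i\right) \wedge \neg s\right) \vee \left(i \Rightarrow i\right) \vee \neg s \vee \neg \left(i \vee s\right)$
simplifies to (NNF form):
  $\text{True}$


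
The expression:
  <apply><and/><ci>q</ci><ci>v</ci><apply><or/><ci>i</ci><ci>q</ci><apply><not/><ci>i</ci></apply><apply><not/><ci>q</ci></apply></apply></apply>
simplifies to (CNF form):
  <apply><and/><ci>q</ci><ci>v</ci></apply>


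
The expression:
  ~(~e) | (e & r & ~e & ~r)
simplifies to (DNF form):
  e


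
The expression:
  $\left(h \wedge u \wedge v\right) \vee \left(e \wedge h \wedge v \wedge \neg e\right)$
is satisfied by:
  {h: True, u: True, v: True}


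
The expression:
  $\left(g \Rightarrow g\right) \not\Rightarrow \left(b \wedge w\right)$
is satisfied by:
  {w: False, b: False}
  {b: True, w: False}
  {w: True, b: False}


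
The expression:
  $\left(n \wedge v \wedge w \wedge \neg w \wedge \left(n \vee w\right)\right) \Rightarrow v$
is always true.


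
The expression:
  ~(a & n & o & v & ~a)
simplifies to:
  True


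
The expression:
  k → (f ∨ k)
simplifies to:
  True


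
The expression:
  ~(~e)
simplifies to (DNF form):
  e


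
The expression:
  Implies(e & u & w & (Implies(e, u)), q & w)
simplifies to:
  q | ~e | ~u | ~w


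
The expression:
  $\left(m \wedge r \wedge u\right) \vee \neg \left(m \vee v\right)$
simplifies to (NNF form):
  $\left(m \vee \neg v\right) \wedge \left(r \vee \neg m\right) \wedge \left(u \vee \neg m\right)$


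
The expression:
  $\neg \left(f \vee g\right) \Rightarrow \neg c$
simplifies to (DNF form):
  $f \vee g \vee \neg c$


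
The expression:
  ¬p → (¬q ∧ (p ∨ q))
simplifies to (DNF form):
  p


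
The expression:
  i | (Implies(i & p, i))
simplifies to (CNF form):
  True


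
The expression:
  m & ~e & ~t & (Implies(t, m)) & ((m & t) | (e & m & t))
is never true.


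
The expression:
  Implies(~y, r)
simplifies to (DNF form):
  r | y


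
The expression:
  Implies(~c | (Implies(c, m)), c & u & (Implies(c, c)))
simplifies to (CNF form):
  c & (u | ~m)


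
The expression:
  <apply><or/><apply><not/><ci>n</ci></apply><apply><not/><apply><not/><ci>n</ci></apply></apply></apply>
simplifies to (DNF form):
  <true/>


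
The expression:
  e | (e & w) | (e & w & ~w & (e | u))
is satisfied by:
  {e: True}


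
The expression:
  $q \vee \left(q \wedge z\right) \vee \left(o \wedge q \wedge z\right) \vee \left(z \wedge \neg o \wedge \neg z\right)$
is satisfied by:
  {q: True}


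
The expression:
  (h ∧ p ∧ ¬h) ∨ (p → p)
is always true.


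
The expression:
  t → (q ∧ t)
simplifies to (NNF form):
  q ∨ ¬t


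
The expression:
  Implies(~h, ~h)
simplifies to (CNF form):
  True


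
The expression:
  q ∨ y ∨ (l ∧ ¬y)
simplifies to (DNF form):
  l ∨ q ∨ y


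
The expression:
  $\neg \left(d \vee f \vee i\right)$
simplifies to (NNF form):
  $\neg d \wedge \neg f \wedge \neg i$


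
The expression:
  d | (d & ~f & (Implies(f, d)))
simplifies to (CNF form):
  d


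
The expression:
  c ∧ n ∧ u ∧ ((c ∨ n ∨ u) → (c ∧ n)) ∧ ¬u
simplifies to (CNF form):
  False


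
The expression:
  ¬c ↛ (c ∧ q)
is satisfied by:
  {c: False}


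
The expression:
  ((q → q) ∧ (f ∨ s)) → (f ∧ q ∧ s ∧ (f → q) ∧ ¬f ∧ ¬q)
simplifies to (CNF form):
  ¬f ∧ ¬s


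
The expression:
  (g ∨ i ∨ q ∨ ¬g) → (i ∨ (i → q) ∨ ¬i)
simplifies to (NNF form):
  True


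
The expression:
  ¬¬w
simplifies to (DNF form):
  w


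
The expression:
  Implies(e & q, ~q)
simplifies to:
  ~e | ~q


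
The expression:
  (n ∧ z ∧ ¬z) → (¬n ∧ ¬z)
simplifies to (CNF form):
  True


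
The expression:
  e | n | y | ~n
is always true.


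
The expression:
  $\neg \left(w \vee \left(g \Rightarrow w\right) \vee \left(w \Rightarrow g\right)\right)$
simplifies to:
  $\text{False}$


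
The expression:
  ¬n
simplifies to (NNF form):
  ¬n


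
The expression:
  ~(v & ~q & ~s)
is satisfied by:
  {s: True, q: True, v: False}
  {s: True, v: False, q: False}
  {q: True, v: False, s: False}
  {q: False, v: False, s: False}
  {s: True, q: True, v: True}
  {s: True, v: True, q: False}
  {q: True, v: True, s: False}


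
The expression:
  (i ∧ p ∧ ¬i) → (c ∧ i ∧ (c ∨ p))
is always true.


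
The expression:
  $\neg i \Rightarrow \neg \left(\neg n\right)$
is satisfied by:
  {i: True, n: True}
  {i: True, n: False}
  {n: True, i: False}


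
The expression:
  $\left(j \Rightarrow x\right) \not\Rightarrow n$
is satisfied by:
  {x: True, n: False, j: False}
  {n: False, j: False, x: False}
  {j: True, x: True, n: False}


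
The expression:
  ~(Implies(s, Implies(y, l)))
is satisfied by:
  {s: True, y: True, l: False}


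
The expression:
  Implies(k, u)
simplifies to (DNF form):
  u | ~k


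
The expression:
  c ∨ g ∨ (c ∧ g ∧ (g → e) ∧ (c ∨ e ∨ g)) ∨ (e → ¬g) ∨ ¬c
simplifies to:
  True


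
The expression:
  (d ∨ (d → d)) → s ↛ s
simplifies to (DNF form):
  False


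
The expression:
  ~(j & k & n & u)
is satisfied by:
  {u: False, k: False, n: False, j: False}
  {j: True, u: False, k: False, n: False}
  {n: True, u: False, k: False, j: False}
  {j: True, n: True, u: False, k: False}
  {k: True, j: False, u: False, n: False}
  {j: True, k: True, u: False, n: False}
  {n: True, k: True, j: False, u: False}
  {j: True, n: True, k: True, u: False}
  {u: True, n: False, k: False, j: False}
  {j: True, u: True, n: False, k: False}
  {n: True, u: True, j: False, k: False}
  {j: True, n: True, u: True, k: False}
  {k: True, u: True, n: False, j: False}
  {j: True, k: True, u: True, n: False}
  {n: True, k: True, u: True, j: False}


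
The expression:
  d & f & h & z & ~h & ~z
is never true.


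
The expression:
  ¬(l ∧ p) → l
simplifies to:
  l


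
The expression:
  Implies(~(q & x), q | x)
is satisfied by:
  {x: True, q: True}
  {x: True, q: False}
  {q: True, x: False}


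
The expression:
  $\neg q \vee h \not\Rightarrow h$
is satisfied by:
  {q: False}


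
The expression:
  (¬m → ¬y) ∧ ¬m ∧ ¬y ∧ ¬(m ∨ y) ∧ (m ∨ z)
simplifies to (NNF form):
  z ∧ ¬m ∧ ¬y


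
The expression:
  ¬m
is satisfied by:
  {m: False}


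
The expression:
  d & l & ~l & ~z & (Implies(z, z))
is never true.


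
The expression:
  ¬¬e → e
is always true.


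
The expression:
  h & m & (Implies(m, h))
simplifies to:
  h & m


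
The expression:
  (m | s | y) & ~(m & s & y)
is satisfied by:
  {m: True, y: False, s: False}
  {s: True, y: False, m: False}
  {s: True, y: False, m: True}
  {y: True, s: False, m: False}
  {m: True, y: True, s: False}
  {s: True, y: True, m: False}


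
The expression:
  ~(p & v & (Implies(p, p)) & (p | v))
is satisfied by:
  {p: False, v: False}
  {v: True, p: False}
  {p: True, v: False}


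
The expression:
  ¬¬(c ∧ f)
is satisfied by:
  {c: True, f: True}


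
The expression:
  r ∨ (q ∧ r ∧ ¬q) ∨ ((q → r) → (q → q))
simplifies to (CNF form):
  True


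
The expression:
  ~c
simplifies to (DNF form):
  ~c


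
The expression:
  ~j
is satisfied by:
  {j: False}


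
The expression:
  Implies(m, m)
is always true.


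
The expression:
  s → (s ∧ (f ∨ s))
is always true.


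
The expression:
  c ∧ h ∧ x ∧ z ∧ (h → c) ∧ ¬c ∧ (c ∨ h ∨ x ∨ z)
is never true.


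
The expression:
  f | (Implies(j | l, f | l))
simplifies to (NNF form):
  f | l | ~j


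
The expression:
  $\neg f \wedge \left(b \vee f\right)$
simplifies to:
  $b \wedge \neg f$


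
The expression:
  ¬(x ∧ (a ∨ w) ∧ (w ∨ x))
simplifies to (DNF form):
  (¬a ∧ ¬w) ∨ ¬x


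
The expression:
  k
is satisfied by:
  {k: True}


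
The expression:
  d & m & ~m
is never true.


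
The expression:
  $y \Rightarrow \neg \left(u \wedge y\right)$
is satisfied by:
  {u: False, y: False}
  {y: True, u: False}
  {u: True, y: False}


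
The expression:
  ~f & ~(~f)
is never true.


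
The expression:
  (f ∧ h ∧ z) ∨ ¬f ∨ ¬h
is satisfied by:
  {z: True, h: False, f: False}
  {h: False, f: False, z: False}
  {f: True, z: True, h: False}
  {f: True, h: False, z: False}
  {z: True, h: True, f: False}
  {h: True, z: False, f: False}
  {f: True, h: True, z: True}


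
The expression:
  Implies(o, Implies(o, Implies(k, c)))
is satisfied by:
  {c: True, o: False, k: False}
  {o: False, k: False, c: False}
  {c: True, k: True, o: False}
  {k: True, o: False, c: False}
  {c: True, o: True, k: False}
  {o: True, c: False, k: False}
  {c: True, k: True, o: True}


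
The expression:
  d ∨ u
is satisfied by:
  {d: True, u: True}
  {d: True, u: False}
  {u: True, d: False}


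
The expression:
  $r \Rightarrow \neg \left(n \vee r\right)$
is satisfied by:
  {r: False}


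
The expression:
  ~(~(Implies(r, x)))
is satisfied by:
  {x: True, r: False}
  {r: False, x: False}
  {r: True, x: True}


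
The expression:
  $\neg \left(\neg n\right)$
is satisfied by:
  {n: True}


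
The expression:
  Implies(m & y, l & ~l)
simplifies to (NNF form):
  ~m | ~y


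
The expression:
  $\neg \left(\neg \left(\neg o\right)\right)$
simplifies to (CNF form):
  $\neg o$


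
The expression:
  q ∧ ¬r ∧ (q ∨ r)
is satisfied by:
  {q: True, r: False}


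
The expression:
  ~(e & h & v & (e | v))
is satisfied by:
  {h: False, v: False, e: False}
  {e: True, h: False, v: False}
  {v: True, h: False, e: False}
  {e: True, v: True, h: False}
  {h: True, e: False, v: False}
  {e: True, h: True, v: False}
  {v: True, h: True, e: False}


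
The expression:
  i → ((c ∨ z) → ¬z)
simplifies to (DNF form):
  ¬i ∨ ¬z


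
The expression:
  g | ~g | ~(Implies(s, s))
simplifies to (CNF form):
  True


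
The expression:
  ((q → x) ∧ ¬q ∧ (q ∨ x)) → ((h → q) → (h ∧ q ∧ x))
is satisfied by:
  {q: True, h: True, x: False}
  {q: True, h: False, x: False}
  {h: True, q: False, x: False}
  {q: False, h: False, x: False}
  {x: True, q: True, h: True}
  {x: True, q: True, h: False}
  {x: True, h: True, q: False}


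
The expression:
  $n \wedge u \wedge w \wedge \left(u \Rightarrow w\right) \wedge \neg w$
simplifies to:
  $\text{False}$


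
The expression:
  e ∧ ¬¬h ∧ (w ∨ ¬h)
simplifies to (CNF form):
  e ∧ h ∧ w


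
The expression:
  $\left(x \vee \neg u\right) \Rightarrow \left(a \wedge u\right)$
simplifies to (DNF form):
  $\left(a \wedge u\right) \vee \left(u \wedge \neg x\right)$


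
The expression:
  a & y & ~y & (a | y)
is never true.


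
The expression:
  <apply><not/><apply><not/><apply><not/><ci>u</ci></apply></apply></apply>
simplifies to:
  <apply><not/><ci>u</ci></apply>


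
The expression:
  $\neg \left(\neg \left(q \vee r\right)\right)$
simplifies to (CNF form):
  $q \vee r$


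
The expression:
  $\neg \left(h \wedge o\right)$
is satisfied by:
  {h: False, o: False}
  {o: True, h: False}
  {h: True, o: False}


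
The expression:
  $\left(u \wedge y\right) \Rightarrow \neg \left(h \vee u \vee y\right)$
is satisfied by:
  {u: False, y: False}
  {y: True, u: False}
  {u: True, y: False}


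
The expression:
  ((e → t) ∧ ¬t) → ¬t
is always true.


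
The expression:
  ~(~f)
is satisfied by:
  {f: True}


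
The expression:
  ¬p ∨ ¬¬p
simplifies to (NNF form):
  True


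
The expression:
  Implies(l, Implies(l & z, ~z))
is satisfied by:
  {l: False, z: False}
  {z: True, l: False}
  {l: True, z: False}


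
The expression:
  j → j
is always true.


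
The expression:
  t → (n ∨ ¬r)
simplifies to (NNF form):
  n ∨ ¬r ∨ ¬t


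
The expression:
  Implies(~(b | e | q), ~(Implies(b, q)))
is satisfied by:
  {b: True, q: True, e: True}
  {b: True, q: True, e: False}
  {b: True, e: True, q: False}
  {b: True, e: False, q: False}
  {q: True, e: True, b: False}
  {q: True, e: False, b: False}
  {e: True, q: False, b: False}


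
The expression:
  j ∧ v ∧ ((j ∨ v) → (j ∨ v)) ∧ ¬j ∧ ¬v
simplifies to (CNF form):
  False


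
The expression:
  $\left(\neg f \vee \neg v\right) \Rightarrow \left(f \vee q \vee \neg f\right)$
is always true.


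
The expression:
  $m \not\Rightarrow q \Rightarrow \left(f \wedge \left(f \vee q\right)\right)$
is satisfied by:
  {q: True, f: True, m: False}
  {q: True, f: False, m: False}
  {f: True, q: False, m: False}
  {q: False, f: False, m: False}
  {q: True, m: True, f: True}
  {q: True, m: True, f: False}
  {m: True, f: True, q: False}


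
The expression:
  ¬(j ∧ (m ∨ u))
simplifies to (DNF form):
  (¬m ∧ ¬u) ∨ ¬j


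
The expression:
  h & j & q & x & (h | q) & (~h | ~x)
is never true.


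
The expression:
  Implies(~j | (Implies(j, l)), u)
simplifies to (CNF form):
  (j | u) & (u | ~l)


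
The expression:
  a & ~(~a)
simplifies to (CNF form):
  a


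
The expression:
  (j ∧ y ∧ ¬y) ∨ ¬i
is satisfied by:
  {i: False}


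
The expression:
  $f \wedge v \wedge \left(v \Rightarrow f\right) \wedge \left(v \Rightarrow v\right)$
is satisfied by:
  {f: True, v: True}


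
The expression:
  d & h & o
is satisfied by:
  {h: True, d: True, o: True}


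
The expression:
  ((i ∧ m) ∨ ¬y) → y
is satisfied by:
  {y: True}


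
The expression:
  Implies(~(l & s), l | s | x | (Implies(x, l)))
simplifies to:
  True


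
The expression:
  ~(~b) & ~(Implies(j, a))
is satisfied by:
  {j: True, b: True, a: False}


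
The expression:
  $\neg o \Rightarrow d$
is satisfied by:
  {d: True, o: True}
  {d: True, o: False}
  {o: True, d: False}


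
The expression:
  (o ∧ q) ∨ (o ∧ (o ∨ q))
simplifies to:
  o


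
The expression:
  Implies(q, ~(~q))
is always true.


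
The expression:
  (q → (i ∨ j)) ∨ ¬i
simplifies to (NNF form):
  True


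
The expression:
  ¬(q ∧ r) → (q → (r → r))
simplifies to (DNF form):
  True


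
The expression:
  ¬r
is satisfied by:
  {r: False}


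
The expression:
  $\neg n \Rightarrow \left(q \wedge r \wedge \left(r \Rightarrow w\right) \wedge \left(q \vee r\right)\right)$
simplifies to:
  $n \vee \left(q \wedge r \wedge w\right)$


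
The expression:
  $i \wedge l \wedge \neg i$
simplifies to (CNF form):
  $\text{False}$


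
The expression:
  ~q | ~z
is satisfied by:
  {q: False, z: False}
  {z: True, q: False}
  {q: True, z: False}


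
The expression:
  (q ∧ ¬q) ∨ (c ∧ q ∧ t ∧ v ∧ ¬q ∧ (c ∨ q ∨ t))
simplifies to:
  False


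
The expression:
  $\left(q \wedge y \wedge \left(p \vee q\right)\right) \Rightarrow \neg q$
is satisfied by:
  {q: False, y: False}
  {y: True, q: False}
  {q: True, y: False}


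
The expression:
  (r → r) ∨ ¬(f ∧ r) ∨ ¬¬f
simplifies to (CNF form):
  True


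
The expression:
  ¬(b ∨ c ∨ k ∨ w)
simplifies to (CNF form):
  ¬b ∧ ¬c ∧ ¬k ∧ ¬w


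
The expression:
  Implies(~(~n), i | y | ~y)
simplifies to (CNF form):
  True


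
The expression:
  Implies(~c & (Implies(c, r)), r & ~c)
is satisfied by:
  {r: True, c: True}
  {r: True, c: False}
  {c: True, r: False}


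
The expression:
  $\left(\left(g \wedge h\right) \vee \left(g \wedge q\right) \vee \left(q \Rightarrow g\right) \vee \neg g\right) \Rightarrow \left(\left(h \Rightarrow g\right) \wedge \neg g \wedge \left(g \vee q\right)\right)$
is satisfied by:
  {q: True, g: False, h: False}


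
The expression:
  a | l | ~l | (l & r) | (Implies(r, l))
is always true.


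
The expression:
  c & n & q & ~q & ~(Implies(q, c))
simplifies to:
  False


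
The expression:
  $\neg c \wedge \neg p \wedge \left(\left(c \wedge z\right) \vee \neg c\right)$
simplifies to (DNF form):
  $\neg c \wedge \neg p$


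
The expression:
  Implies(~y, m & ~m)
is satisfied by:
  {y: True}


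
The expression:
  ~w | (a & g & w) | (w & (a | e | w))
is always true.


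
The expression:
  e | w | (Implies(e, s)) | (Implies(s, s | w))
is always true.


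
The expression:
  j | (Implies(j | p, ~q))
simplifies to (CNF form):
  j | ~p | ~q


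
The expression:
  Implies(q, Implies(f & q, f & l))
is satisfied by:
  {l: True, q: False, f: False}
  {l: False, q: False, f: False}
  {f: True, l: True, q: False}
  {f: True, l: False, q: False}
  {q: True, l: True, f: False}
  {q: True, l: False, f: False}
  {q: True, f: True, l: True}


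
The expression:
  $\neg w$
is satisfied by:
  {w: False}


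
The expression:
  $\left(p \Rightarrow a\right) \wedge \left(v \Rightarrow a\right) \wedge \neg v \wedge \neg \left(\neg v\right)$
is never true.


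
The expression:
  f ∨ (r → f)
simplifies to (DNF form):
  f ∨ ¬r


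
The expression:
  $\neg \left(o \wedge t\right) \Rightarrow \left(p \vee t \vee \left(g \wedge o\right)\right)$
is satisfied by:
  {t: True, p: True, o: True, g: True}
  {t: True, p: True, o: True, g: False}
  {t: True, p: True, g: True, o: False}
  {t: True, p: True, g: False, o: False}
  {t: True, o: True, g: True, p: False}
  {t: True, o: True, g: False, p: False}
  {t: True, o: False, g: True, p: False}
  {t: True, o: False, g: False, p: False}
  {p: True, o: True, g: True, t: False}
  {p: True, o: True, g: False, t: False}
  {p: True, g: True, o: False, t: False}
  {p: True, g: False, o: False, t: False}
  {o: True, g: True, p: False, t: False}


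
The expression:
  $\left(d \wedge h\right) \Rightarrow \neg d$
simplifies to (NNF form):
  $\neg d \vee \neg h$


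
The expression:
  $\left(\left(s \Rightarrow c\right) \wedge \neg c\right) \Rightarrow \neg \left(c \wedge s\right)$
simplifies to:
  $\text{True}$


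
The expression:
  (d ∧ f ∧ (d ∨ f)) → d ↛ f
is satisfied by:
  {d: False, f: False}
  {f: True, d: False}
  {d: True, f: False}


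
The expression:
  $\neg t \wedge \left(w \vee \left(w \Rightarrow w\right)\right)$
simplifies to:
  $\neg t$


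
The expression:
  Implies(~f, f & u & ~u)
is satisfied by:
  {f: True}


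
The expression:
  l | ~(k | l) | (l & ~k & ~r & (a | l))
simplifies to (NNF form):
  l | ~k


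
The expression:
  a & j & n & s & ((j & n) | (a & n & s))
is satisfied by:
  {a: True, j: True, s: True, n: True}


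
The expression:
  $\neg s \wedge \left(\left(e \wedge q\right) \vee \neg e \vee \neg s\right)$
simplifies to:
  $\neg s$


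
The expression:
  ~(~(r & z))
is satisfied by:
  {r: True, z: True}


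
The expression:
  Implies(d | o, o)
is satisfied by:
  {o: True, d: False}
  {d: False, o: False}
  {d: True, o: True}


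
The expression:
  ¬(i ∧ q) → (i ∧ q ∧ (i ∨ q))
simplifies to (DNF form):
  i ∧ q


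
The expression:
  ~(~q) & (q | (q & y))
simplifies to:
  q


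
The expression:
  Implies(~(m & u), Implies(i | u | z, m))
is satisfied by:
  {m: True, z: False, u: False, i: False}
  {i: True, m: True, z: False, u: False}
  {m: True, u: True, z: False, i: False}
  {i: True, m: True, u: True, z: False}
  {m: True, z: True, u: False, i: False}
  {m: True, i: True, z: True, u: False}
  {m: True, u: True, z: True, i: False}
  {i: True, m: True, u: True, z: True}
  {i: False, z: False, u: False, m: False}


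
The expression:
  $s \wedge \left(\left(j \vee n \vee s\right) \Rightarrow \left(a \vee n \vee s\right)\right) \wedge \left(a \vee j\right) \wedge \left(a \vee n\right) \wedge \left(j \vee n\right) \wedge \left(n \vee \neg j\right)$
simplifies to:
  $n \wedge s \wedge \left(a \vee j\right)$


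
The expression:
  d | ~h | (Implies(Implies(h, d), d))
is always true.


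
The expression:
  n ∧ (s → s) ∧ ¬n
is never true.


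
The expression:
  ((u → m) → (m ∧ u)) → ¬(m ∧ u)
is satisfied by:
  {u: False, m: False}
  {m: True, u: False}
  {u: True, m: False}


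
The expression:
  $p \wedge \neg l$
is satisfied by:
  {p: True, l: False}


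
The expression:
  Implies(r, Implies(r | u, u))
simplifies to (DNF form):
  u | ~r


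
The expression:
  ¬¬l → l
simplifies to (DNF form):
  True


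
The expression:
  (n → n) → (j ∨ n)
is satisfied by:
  {n: True, j: True}
  {n: True, j: False}
  {j: True, n: False}


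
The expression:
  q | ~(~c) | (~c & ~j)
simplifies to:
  c | q | ~j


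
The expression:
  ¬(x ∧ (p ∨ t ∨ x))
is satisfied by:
  {x: False}


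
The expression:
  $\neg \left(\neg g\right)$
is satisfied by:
  {g: True}


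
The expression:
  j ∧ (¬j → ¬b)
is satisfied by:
  {j: True}


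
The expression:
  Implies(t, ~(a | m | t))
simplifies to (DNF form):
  ~t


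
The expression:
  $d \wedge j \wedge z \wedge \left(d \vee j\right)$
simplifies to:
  $d \wedge j \wedge z$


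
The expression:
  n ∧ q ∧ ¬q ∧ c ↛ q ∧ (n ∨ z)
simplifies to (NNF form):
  False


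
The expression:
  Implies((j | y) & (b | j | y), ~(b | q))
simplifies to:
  (~b | ~j) & (~b | ~y) & (~j | ~q) & (~q | ~y)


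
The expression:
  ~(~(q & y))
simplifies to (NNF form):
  q & y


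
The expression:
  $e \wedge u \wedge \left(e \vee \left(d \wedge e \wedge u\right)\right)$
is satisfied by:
  {e: True, u: True}


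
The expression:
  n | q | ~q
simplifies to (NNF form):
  True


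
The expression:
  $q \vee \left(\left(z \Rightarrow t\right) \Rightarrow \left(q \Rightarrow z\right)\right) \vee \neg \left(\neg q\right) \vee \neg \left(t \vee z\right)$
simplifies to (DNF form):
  $\text{True}$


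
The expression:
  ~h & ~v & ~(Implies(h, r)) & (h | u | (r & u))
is never true.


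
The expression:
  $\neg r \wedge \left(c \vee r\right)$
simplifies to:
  $c \wedge \neg r$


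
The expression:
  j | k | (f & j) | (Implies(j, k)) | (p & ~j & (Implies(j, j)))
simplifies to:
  True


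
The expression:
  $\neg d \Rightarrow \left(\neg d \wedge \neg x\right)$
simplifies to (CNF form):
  $d \vee \neg x$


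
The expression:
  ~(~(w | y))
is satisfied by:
  {y: True, w: True}
  {y: True, w: False}
  {w: True, y: False}


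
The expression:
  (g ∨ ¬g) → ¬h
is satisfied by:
  {h: False}


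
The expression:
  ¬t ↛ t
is always true.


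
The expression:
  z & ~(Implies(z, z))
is never true.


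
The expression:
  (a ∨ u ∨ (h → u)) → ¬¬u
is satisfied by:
  {u: True, h: True, a: False}
  {u: True, h: False, a: False}
  {a: True, u: True, h: True}
  {a: True, u: True, h: False}
  {h: True, a: False, u: False}


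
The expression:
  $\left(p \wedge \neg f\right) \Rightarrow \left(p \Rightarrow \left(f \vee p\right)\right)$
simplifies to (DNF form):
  $\text{True}$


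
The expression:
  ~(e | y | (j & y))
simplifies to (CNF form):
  ~e & ~y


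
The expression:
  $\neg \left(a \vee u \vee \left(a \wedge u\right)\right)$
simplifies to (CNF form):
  $\neg a \wedge \neg u$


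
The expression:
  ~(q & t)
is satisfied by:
  {t: False, q: False}
  {q: True, t: False}
  {t: True, q: False}


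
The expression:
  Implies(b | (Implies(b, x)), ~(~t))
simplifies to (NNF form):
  t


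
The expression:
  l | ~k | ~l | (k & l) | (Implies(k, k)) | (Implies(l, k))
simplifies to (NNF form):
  True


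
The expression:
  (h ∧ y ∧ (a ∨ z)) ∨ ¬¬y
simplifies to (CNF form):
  y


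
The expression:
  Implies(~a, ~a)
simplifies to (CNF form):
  True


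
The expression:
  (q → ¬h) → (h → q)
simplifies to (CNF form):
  q ∨ ¬h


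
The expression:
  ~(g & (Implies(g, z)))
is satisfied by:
  {g: False, z: False}
  {z: True, g: False}
  {g: True, z: False}


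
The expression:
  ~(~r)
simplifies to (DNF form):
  r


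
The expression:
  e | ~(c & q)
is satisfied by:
  {e: True, c: False, q: False}
  {c: False, q: False, e: False}
  {q: True, e: True, c: False}
  {q: True, c: False, e: False}
  {e: True, c: True, q: False}
  {c: True, e: False, q: False}
  {q: True, c: True, e: True}


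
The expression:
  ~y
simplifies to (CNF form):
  ~y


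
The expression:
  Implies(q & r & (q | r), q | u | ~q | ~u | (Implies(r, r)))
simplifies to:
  True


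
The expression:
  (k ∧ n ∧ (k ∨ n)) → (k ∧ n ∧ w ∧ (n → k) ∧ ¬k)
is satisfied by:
  {k: False, n: False}
  {n: True, k: False}
  {k: True, n: False}


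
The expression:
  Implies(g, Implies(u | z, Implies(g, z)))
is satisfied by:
  {z: True, g: False, u: False}
  {g: False, u: False, z: False}
  {z: True, u: True, g: False}
  {u: True, g: False, z: False}
  {z: True, g: True, u: False}
  {g: True, z: False, u: False}
  {z: True, u: True, g: True}


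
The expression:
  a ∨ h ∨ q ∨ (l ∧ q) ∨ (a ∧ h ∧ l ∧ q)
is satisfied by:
  {a: True, q: True, h: True}
  {a: True, q: True, h: False}
  {a: True, h: True, q: False}
  {a: True, h: False, q: False}
  {q: True, h: True, a: False}
  {q: True, h: False, a: False}
  {h: True, q: False, a: False}


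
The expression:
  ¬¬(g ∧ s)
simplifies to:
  g ∧ s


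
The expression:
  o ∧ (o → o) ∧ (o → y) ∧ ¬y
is never true.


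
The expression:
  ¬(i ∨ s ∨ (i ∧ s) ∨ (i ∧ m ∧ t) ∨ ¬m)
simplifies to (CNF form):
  m ∧ ¬i ∧ ¬s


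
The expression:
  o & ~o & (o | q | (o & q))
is never true.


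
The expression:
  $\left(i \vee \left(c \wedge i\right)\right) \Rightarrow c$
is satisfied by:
  {c: True, i: False}
  {i: False, c: False}
  {i: True, c: True}


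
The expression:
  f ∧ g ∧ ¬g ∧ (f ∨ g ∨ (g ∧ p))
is never true.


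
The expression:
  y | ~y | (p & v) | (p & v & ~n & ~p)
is always true.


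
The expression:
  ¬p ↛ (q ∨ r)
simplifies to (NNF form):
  ¬p ∧ ¬q ∧ ¬r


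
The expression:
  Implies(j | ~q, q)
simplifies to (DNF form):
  q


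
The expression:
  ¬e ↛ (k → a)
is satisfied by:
  {k: True, e: False, a: False}


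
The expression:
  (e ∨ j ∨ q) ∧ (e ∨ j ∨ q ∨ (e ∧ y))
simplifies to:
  e ∨ j ∨ q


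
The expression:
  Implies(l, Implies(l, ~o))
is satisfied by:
  {l: False, o: False}
  {o: True, l: False}
  {l: True, o: False}


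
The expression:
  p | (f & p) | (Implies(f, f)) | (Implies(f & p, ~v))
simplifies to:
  True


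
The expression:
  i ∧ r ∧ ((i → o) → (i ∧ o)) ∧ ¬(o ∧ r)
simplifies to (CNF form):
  i ∧ r ∧ ¬o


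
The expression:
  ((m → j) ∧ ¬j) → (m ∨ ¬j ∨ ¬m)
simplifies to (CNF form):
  True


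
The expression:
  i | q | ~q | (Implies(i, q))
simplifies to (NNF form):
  True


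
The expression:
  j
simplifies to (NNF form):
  j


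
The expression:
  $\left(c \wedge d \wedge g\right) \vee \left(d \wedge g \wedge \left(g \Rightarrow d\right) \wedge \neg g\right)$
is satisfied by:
  {c: True, d: True, g: True}


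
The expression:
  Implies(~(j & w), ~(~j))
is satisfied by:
  {j: True}


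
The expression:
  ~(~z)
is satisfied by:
  {z: True}


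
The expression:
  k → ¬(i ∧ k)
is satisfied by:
  {k: False, i: False}
  {i: True, k: False}
  {k: True, i: False}


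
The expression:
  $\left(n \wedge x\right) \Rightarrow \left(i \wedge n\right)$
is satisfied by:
  {i: True, x: False, n: False}
  {x: False, n: False, i: False}
  {i: True, n: True, x: False}
  {n: True, x: False, i: False}
  {i: True, x: True, n: False}
  {x: True, i: False, n: False}
  {i: True, n: True, x: True}


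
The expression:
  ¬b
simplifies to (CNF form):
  ¬b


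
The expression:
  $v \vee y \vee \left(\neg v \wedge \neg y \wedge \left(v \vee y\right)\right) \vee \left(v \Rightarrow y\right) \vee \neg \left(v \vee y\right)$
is always true.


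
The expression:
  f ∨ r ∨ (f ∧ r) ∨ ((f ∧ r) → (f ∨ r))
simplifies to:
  True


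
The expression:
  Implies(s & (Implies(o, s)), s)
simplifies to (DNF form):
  True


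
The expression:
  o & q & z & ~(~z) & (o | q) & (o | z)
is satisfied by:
  {z: True, o: True, q: True}


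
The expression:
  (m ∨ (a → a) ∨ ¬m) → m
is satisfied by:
  {m: True}
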